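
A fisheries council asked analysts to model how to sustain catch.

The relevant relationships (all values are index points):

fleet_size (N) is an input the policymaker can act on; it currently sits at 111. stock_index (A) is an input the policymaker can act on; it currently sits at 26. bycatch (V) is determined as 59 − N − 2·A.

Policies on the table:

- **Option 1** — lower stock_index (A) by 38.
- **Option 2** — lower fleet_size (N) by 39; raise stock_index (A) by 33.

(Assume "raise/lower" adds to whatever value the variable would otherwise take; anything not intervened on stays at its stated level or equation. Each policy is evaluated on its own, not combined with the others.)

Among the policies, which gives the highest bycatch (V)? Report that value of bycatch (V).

-28

Option 1 (A − 38):
  N = 111
  A = 26 − 38 = -12
  V = 59 − 111 − 2·(-12) = -28
Option 2 (N − 39, A + 33):
  N = 111 − 39 = 72
  A = 26 + 33 = 59
  V = 59 − 72 − 2·59 = -131
Comparing — Option 1: V=-28, Option 2: V=-131. Highest is -28 (Option 1).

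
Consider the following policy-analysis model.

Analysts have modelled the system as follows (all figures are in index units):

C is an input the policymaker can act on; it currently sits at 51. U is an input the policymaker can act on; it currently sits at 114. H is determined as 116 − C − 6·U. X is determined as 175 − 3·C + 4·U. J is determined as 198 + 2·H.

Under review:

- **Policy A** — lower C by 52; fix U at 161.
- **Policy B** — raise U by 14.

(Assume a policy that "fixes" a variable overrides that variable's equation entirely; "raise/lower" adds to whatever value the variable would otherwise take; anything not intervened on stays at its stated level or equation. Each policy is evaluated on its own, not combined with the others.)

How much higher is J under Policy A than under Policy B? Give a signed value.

Policy A (C − 52, U := 161):
  C = 51 − 52 = -1
  U = 161
  H = 116 − (-1) − 6·161 = -849
  J = 198 + 2·(-849) = -1500
Policy B (U + 14):
  C = 51
  U = 114 + 14 = 128
  H = 116 − 51 − 6·128 = -703
  J = 198 + 2·(-703) = -1208
J: -1500 − (-1208) = -292

-292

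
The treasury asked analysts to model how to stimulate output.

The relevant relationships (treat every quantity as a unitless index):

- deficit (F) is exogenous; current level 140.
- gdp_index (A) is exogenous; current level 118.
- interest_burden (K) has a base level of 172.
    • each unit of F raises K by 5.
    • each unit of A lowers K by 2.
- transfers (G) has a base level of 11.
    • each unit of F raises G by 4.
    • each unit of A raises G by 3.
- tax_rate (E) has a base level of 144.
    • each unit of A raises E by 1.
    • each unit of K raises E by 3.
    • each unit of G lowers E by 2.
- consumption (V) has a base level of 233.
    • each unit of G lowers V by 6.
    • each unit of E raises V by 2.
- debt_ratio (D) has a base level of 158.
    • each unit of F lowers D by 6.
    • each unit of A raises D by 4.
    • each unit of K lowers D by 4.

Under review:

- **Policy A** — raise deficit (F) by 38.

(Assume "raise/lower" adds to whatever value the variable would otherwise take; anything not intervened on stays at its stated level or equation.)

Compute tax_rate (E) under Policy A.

586

Policy A (F + 38):
  F = 140 + 38 = 178
  A = 118
  K = 172 + 5·178 − 2·118 = 826
  G = 11 + 4·178 + 3·118 = 1077
  E = 144 + 118 + 3·826 − 2·1077 = 586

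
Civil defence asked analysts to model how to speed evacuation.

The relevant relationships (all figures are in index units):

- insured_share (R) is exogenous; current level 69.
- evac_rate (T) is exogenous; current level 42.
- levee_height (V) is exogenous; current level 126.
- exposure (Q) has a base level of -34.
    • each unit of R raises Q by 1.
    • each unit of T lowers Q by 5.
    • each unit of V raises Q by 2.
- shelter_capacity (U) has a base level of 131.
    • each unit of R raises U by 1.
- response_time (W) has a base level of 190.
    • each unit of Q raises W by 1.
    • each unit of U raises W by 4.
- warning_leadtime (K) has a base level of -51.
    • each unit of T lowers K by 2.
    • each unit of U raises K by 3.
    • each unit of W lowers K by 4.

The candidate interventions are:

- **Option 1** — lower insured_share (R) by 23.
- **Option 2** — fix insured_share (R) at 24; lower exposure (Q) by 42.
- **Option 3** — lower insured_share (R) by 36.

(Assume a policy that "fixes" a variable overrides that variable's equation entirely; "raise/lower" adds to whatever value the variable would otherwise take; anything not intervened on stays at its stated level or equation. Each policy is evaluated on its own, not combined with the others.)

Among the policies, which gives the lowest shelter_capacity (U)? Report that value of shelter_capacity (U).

155

Option 1 (R − 23):
  R = 69 − 23 = 46
  U = 131 + 46 = 177
Option 2 (R := 24, Q − 42):
  R = 24
  U = 131 + 24 = 155
Option 3 (R − 36):
  R = 69 − 36 = 33
  U = 131 + 33 = 164
Comparing — Option 1: U=177, Option 2: U=155, Option 3: U=164. Lowest is 155 (Option 2).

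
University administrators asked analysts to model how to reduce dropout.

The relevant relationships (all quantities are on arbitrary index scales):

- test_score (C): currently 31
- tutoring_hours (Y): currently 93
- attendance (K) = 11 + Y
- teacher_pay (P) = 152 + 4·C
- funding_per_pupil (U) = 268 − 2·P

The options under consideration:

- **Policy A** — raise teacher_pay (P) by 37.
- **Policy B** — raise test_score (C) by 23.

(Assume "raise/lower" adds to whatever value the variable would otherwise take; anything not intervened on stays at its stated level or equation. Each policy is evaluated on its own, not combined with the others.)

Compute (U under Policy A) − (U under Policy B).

Policy A (P + 37):
  C = 31
  P = 152 + 4·31 (+37 from intervention) = 313
  U = 268 − 2·313 = -358
Policy B (C + 23):
  C = 31 + 23 = 54
  P = 152 + 4·54 = 368
  U = 268 − 2·368 = -468
U: -358 − (-468) = 110

110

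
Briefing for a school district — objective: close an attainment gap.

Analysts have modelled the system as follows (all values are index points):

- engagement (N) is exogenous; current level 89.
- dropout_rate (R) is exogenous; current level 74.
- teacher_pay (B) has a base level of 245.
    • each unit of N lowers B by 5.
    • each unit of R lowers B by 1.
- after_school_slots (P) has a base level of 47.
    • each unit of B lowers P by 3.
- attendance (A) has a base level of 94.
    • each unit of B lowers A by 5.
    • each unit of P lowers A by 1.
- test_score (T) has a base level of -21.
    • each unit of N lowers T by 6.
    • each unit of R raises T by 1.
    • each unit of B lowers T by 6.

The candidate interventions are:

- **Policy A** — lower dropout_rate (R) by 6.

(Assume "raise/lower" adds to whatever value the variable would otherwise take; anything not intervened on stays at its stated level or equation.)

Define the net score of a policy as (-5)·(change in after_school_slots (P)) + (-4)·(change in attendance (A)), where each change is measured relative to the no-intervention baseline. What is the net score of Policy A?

Baseline:
  N = 89
  R = 74
  B = 245 − 5·89 − 74 = -274
  P = 47 − 3·(-274) = 869
  A = 94 − 5·(-274) − 869 = 595
Policy A (R − 6):
  N = 89
  R = 74 − 6 = 68
  B = 245 − 5·89 − 68 = -268
  P = 47 − 3·(-268) = 851
  A = 94 − 5·(-268) − 851 = 583
ΔP = 851 − 869 = -18; ΔA = 583 − 595 = -12
Score = (-5)·(-18) + (-4)·(-12) = 138

138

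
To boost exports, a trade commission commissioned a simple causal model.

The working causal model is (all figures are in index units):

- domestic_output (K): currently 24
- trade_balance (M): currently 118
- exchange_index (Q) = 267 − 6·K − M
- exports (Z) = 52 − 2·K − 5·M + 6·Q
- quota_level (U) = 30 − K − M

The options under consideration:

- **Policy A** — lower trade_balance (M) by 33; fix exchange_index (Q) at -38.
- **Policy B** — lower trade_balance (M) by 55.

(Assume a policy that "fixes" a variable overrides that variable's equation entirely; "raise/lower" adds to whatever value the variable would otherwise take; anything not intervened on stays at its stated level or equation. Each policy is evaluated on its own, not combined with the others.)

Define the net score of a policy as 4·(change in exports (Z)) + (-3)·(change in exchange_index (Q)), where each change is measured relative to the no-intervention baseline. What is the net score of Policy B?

2255

Baseline:
  K = 24
  M = 118
  Q = 267 − 6·24 − 118 = 5
  Z = 52 − 2·24 − 5·118 + 6·5 = -556
Policy B (M − 55):
  K = 24
  M = 118 − 55 = 63
  Q = 267 − 6·24 − 63 = 60
  Z = 52 − 2·24 − 5·63 + 6·60 = 49
ΔZ = 49 − (-556) = 605; ΔQ = 60 − 5 = 55
Score = 4·605 + (-3)·55 = 2255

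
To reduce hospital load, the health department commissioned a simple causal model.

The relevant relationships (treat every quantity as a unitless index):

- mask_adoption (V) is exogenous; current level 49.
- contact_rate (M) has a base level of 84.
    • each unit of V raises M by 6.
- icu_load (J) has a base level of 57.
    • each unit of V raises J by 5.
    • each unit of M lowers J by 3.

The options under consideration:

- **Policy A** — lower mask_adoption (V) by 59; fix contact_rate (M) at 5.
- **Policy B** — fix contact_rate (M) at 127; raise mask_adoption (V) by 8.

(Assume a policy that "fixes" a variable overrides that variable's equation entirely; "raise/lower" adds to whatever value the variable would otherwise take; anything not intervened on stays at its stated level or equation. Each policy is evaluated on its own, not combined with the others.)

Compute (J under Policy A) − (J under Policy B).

Policy A (V − 59, M := 5):
  V = 49 − 59 = -10
  M = 5
  J = 57 + 5·(-10) − 3·5 = -8
Policy B (M := 127, V + 8):
  V = 49 + 8 = 57
  M = 127
  J = 57 + 5·57 − 3·127 = -39
J: -8 − (-39) = 31

31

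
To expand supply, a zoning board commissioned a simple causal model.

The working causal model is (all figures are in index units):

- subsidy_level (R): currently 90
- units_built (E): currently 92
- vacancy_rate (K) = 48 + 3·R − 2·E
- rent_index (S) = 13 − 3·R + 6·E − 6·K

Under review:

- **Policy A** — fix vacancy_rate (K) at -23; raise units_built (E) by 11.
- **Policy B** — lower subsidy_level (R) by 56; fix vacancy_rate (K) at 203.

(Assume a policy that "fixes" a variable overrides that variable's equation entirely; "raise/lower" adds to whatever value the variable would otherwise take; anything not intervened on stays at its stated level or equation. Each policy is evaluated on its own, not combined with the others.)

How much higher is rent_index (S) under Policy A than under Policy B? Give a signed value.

1254

Policy A (K := -23, E + 11):
  R = 90
  E = 92 + 11 = 103
  K = -23
  S = 13 − 3·90 + 6·103 − 6·(-23) = 499
Policy B (R − 56, K := 203):
  R = 90 − 56 = 34
  E = 92
  K = 203
  S = 13 − 3·34 + 6·92 − 6·203 = -755
S: 499 − (-755) = 1254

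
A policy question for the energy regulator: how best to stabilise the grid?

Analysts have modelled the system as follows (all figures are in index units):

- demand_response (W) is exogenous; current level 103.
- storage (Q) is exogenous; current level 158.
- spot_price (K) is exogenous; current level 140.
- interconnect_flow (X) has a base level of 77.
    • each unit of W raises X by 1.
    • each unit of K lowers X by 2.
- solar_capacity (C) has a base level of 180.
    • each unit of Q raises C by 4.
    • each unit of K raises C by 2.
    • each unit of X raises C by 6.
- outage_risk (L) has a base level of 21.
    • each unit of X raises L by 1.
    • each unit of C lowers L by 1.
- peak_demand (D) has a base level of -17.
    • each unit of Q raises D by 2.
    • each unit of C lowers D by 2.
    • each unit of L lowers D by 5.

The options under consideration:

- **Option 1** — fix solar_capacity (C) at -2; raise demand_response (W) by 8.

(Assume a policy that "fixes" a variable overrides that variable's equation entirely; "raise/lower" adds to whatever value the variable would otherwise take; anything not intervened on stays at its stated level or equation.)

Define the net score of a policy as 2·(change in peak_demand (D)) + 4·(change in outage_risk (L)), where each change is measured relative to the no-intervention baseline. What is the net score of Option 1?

-1036

Baseline:
  W = 103
  Q = 158
  K = 140
  X = 77 + 103 − 2·140 = -100
  C = 180 + 4·158 + 2·140 + 6·(-100) = 492
  L = 21 + (-100) − 492 = -571
  D = -17 + 2·158 − 2·492 − 5·(-571) = 2170
Option 1 (C := -2, W + 8):
  W = 103 + 8 = 111
  Q = 158
  K = 140
  X = 77 + 111 − 2·140 = -92
  C = -2
  L = 21 + (-92) − (-2) = -69
  D = -17 + 2·158 − 2·(-2) − 5·(-69) = 648
ΔD = 648 − 2170 = -1522; ΔL = -69 − (-571) = 502
Score = 2·(-1522) + 4·502 = -1036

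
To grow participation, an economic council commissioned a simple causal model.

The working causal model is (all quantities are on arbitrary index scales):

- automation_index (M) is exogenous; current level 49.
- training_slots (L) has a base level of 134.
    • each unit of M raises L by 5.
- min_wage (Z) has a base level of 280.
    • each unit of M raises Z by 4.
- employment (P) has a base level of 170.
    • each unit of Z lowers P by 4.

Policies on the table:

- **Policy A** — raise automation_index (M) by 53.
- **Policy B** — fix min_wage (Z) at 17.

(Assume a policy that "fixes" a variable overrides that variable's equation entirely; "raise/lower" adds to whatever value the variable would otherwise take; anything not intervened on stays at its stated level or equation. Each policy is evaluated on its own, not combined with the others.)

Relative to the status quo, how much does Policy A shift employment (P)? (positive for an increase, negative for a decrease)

Baseline:
  M = 49
  Z = 280 + 4·49 = 476
  P = 170 − 4·476 = -1734
Policy A (M + 53):
  M = 49 + 53 = 102
  Z = 280 + 4·102 = 688
  P = 170 − 4·688 = -2582
Change in P: -2582 − (-1734) = -848

-848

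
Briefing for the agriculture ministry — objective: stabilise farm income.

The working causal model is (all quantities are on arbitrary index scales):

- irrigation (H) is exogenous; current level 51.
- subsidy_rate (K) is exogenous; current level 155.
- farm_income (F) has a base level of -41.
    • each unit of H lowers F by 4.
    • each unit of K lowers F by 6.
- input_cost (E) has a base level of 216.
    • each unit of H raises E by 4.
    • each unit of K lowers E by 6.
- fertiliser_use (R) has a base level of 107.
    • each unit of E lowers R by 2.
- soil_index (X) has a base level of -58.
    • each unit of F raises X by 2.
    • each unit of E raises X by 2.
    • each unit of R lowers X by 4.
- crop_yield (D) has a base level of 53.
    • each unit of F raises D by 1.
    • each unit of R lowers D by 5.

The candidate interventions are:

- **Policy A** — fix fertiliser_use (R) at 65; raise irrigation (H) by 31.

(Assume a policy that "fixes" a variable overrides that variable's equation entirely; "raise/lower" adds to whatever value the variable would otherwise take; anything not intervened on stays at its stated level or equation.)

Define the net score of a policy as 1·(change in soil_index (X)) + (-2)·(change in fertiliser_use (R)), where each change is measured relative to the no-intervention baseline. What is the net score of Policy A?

Baseline:
  H = 51
  K = 155
  F = -41 − 4·51 − 6·155 = -1175
  E = 216 + 4·51 − 6·155 = -510
  R = 107 − 2·(-510) = 1127
  X = -58 + 2·(-1175) + 2·(-510) − 4·1127 = -7936
Policy A (R := 65, H + 31):
  H = 51 + 31 = 82
  K = 155
  F = -41 − 4·82 − 6·155 = -1299
  E = 216 + 4·82 − 6·155 = -386
  R = 65
  X = -58 + 2·(-1299) + 2·(-386) − 4·65 = -3688
ΔX = -3688 − (-7936) = 4248; ΔR = 65 − 1127 = -1062
Score = 1·4248 + (-2)·(-1062) = 6372

6372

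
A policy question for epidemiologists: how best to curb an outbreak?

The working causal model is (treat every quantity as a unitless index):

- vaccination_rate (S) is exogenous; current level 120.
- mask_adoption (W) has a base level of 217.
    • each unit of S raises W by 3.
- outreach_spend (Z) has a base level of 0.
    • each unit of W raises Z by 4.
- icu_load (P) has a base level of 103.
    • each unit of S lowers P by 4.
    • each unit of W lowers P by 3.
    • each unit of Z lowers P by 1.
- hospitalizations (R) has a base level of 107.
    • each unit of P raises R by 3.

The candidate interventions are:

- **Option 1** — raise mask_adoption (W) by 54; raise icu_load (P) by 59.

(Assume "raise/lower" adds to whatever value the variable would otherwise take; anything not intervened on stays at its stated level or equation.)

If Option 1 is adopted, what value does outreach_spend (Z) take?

Option 1 (W + 54, P + 59):
  S = 120
  W = 217 + 3·120 (+54 from intervention) = 631
  Z = 0 + 4·631 = 2524

2524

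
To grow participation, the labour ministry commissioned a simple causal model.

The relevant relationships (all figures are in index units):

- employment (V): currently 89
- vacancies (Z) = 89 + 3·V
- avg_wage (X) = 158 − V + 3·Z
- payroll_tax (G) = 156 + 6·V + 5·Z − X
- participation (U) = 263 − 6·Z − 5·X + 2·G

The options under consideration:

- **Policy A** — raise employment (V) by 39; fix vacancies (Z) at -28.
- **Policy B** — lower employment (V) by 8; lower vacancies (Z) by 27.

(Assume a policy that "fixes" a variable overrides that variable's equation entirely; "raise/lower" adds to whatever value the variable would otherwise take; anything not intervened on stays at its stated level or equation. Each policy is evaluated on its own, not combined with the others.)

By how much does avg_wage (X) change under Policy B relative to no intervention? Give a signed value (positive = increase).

Baseline:
  V = 89
  Z = 89 + 3·89 = 356
  X = 158 − 89 + 3·356 = 1137
Policy B (V − 8, Z − 27):
  V = 89 − 8 = 81
  Z = 89 + 3·81 (−27 from intervention) = 305
  X = 158 − 81 + 3·305 = 992
Change in X: 992 − 1137 = -145

-145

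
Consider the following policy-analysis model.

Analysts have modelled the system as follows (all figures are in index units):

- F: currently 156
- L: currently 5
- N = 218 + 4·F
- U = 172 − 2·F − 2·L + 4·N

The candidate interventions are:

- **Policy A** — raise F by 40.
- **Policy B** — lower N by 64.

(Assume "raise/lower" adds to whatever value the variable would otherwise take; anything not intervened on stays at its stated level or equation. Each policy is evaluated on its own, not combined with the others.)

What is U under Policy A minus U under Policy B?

Policy A (F + 40):
  F = 156 + 40 = 196
  L = 5
  N = 218 + 4·196 = 1002
  U = 172 − 2·196 − 2·5 + 4·1002 = 3778
Policy B (N − 64):
  F = 156
  L = 5
  N = 218 + 4·156 (−64 from intervention) = 778
  U = 172 − 2·156 − 2·5 + 4·778 = 2962
U: 3778 − 2962 = 816

816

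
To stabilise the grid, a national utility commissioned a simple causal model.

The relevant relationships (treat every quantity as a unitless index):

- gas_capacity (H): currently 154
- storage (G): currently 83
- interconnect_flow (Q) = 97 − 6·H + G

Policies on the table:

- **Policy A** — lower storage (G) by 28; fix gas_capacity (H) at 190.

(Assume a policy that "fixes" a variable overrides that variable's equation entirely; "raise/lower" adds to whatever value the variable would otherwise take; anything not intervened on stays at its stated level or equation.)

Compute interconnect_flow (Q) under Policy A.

Policy A (G − 28, H := 190):
  H = 190
  G = 83 − 28 = 55
  Q = 97 − 6·190 + 55 = -988

-988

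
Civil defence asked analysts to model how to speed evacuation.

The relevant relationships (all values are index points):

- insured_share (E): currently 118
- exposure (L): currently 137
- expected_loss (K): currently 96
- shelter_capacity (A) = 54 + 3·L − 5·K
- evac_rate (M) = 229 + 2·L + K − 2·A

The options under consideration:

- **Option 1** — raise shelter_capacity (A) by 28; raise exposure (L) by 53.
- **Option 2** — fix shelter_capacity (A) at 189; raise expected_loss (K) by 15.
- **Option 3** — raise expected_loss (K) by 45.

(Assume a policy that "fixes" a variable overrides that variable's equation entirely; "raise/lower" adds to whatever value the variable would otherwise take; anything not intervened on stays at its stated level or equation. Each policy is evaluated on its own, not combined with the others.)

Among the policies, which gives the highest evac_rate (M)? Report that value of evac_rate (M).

Option 1 (A + 28, L + 53):
  L = 137 + 53 = 190
  K = 96
  A = 54 + 3·190 − 5·96 (+28 from intervention) = 172
  M = 229 + 2·190 + 96 − 2·172 = 361
Option 2 (A := 189, K + 15):
  L = 137
  K = 96 + 15 = 111
  A = 189
  M = 229 + 2·137 + 111 − 2·189 = 236
Option 3 (K + 45):
  L = 137
  K = 96 + 45 = 141
  A = 54 + 3·137 − 5·141 = -240
  M = 229 + 2·137 + 141 − 2·(-240) = 1124
Comparing — Option 1: M=361, Option 2: M=236, Option 3: M=1124. Highest is 1124 (Option 3).

1124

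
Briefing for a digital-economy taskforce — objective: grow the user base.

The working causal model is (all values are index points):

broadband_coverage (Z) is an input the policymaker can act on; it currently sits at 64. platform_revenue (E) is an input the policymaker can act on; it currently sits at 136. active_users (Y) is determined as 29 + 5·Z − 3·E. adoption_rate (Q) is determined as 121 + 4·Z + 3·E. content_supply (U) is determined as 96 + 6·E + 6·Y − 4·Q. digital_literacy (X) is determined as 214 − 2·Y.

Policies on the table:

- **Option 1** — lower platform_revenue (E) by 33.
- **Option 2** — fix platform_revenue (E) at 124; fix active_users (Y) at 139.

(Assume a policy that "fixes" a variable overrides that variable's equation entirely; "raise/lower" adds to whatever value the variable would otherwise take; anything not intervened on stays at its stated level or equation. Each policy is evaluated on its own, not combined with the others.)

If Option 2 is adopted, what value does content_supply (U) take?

-1322

Option 2 (E := 124, Y := 139):
  Z = 64
  E = 124
  Y = 139
  Q = 121 + 4·64 + 3·124 = 749
  U = 96 + 6·124 + 6·139 − 4·749 = -1322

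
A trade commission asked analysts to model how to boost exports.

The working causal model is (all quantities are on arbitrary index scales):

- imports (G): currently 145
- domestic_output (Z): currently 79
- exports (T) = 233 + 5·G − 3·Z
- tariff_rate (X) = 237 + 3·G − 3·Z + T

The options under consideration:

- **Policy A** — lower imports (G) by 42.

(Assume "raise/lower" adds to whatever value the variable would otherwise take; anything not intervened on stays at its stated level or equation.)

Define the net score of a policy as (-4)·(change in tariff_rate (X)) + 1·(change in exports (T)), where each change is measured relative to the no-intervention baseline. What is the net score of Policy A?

Baseline:
  G = 145
  Z = 79
  T = 233 + 5·145 − 3·79 = 721
  X = 237 + 3·145 − 3·79 + 721 = 1156
Policy A (G − 42):
  G = 145 − 42 = 103
  Z = 79
  T = 233 + 5·103 − 3·79 = 511
  X = 237 + 3·103 − 3·79 + 511 = 820
ΔX = 820 − 1156 = -336; ΔT = 511 − 721 = -210
Score = (-4)·(-336) + 1·(-210) = 1134

1134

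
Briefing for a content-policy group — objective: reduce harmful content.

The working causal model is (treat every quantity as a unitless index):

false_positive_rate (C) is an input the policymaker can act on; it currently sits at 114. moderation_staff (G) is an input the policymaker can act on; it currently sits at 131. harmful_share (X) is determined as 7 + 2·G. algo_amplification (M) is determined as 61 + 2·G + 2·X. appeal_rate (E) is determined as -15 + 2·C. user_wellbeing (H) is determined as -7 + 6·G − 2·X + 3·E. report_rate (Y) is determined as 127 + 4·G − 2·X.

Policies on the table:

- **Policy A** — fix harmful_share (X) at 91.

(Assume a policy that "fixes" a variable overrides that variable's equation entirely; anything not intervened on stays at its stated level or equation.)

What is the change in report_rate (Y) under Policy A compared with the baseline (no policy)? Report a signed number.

Baseline:
  G = 131
  X = 7 + 2·131 = 269
  Y = 127 + 4·131 − 2·269 = 113
Policy A (X := 91):
  G = 131
  X = 91
  Y = 127 + 4·131 − 2·91 = 469
Change in Y: 469 − 113 = 356

356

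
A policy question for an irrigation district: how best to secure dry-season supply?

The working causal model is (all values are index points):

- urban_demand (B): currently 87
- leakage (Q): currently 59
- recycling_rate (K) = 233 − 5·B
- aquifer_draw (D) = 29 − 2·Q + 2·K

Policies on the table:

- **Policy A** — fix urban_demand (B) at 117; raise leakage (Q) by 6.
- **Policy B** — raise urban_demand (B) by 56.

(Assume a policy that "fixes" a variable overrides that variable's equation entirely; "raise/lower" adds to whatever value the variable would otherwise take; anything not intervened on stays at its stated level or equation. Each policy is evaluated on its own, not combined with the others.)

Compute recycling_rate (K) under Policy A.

Policy A (B := 117, Q + 6):
  B = 117
  K = 233 − 5·117 = -352

-352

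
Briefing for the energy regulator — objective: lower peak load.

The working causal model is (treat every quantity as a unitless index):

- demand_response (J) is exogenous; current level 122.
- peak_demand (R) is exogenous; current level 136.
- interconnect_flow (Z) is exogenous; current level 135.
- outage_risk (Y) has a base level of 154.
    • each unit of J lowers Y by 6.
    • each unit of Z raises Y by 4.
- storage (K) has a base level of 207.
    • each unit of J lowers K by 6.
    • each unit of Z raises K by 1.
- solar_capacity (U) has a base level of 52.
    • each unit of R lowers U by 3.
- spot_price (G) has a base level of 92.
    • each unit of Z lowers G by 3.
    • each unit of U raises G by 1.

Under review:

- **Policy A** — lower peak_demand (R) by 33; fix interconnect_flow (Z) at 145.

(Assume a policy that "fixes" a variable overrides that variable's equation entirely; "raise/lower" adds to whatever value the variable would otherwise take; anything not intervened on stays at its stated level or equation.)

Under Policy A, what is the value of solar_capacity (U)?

-257

Policy A (R − 33, Z := 145):
  R = 136 − 33 = 103
  U = 52 − 3·103 = -257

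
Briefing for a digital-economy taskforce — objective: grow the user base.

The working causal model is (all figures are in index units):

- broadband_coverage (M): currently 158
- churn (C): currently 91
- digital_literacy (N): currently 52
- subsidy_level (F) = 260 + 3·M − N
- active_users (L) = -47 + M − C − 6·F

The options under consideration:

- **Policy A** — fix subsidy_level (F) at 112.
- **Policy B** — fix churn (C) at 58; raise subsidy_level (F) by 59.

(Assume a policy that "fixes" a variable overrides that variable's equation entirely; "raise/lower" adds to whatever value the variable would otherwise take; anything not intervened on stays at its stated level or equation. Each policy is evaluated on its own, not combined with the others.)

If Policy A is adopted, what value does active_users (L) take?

-652

Policy A (F := 112):
  M = 158
  C = 91
  N = 52
  F = 112
  L = -47 + 158 − 91 − 6·112 = -652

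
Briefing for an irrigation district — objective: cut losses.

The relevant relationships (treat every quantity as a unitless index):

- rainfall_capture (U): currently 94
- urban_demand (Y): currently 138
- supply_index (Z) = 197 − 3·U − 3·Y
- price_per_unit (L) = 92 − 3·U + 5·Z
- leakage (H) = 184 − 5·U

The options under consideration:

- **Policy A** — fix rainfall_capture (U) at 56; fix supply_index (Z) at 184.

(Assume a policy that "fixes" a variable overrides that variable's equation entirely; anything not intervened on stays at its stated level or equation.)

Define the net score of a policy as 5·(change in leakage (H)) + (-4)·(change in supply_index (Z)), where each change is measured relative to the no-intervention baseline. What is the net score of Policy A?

-1782

Baseline:
  U = 94
  Y = 138
  Z = 197 − 3·94 − 3·138 = -499
  H = 184 − 5·94 = -286
Policy A (U := 56, Z := 184):
  U = 56
  Y = 138
  Z = 184
  H = 184 − 5·56 = -96
ΔH = -96 − (-286) = 190; ΔZ = 184 − (-499) = 683
Score = 5·190 + (-4)·683 = -1782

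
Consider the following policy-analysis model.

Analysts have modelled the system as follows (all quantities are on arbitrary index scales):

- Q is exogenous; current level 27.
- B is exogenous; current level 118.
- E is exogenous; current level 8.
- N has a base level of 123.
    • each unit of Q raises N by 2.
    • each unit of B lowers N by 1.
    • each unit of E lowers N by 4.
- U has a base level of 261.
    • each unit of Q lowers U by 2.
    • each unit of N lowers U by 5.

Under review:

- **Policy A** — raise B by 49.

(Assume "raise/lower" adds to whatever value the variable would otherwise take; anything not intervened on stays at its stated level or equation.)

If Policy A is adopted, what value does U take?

Policy A (B + 49):
  Q = 27
  B = 118 + 49 = 167
  E = 8
  N = 123 + 2·27 − 167 − 4·8 = -22
  U = 261 − 2·27 − 5·(-22) = 317

317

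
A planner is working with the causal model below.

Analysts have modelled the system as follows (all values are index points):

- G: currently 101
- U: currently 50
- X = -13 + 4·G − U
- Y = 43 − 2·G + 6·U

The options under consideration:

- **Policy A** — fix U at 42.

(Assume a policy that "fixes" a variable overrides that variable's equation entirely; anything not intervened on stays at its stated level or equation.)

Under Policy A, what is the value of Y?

Policy A (U := 42):
  G = 101
  U = 42
  Y = 43 − 2·101 + 6·42 = 93

93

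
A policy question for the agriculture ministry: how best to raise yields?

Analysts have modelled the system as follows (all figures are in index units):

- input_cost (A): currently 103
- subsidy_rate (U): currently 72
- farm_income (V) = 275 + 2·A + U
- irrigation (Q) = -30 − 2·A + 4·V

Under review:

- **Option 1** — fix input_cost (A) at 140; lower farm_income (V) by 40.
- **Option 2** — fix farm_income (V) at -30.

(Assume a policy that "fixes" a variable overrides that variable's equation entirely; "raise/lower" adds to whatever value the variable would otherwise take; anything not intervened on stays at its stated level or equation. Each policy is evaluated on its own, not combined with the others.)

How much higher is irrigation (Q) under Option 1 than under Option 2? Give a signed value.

Option 1 (A := 140, V − 40):
  A = 140
  U = 72
  V = 275 + 2·140 + 72 (−40 from intervention) = 587
  Q = -30 − 2·140 + 4·587 = 2038
Option 2 (V := -30):
  A = 103
  U = 72
  V = -30
  Q = -30 − 2·103 + 4·(-30) = -356
Q: 2038 − (-356) = 2394

2394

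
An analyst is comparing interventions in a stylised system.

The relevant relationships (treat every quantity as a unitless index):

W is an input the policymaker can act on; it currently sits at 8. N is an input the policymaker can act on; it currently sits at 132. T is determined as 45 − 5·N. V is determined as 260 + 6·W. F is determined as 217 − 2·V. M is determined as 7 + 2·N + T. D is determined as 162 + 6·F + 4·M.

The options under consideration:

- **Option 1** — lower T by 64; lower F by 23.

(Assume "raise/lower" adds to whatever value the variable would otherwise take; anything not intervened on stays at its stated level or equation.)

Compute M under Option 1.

Option 1 (T − 64, F − 23):
  N = 132
  T = 45 − 5·132 (−64 from intervention) = -679
  M = 7 + 2·132 + (-679) = -408

-408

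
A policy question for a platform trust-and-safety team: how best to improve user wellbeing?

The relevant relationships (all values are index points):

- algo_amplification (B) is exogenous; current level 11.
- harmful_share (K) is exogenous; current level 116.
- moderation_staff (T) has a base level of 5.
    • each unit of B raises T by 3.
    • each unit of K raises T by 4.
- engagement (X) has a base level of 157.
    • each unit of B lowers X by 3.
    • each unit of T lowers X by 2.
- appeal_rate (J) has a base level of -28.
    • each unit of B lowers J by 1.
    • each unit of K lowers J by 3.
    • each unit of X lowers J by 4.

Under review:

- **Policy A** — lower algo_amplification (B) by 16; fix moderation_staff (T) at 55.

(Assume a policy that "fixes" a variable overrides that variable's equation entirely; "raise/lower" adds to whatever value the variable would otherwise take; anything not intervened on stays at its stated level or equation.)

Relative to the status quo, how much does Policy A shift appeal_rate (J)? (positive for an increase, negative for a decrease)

-3752

Baseline:
  B = 11
  K = 116
  T = 5 + 3·11 + 4·116 = 502
  X = 157 − 3·11 − 2·502 = -880
  J = -28 − 11 − 3·116 − 4·(-880) = 3133
Policy A (B − 16, T := 55):
  B = 11 − 16 = -5
  K = 116
  T = 55
  X = 157 − 3·(-5) − 2·55 = 62
  J = -28 − (-5) − 3·116 − 4·62 = -619
Change in J: -619 − 3133 = -3752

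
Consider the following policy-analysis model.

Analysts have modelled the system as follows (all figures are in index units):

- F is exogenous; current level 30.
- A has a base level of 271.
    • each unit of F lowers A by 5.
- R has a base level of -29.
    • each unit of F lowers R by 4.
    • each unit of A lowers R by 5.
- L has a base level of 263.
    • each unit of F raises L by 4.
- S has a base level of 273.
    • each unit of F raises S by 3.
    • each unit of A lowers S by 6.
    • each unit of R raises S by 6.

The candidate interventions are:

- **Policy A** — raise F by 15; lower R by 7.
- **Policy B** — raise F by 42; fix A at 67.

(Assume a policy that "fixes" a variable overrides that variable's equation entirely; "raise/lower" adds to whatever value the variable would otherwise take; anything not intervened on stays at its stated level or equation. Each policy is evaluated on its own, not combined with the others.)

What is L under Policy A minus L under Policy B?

-108

Policy A (F + 15, R − 7):
  F = 30 + 15 = 45
  L = 263 + 4·45 = 443
Policy B (F + 42, A := 67):
  F = 30 + 42 = 72
  L = 263 + 4·72 = 551
L: 443 − 551 = -108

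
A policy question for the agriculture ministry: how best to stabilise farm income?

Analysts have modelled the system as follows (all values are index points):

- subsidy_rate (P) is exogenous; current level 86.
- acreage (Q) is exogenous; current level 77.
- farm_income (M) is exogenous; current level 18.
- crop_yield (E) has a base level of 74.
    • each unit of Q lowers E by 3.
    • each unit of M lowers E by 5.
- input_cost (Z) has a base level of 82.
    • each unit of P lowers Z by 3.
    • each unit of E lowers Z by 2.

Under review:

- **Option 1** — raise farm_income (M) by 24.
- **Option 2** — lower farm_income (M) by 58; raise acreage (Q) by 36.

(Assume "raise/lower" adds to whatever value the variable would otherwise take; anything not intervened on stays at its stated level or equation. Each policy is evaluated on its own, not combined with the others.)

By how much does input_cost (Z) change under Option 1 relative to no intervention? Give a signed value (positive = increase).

240

Baseline:
  P = 86
  Q = 77
  M = 18
  E = 74 − 3·77 − 5·18 = -247
  Z = 82 − 3·86 − 2·(-247) = 318
Option 1 (M + 24):
  P = 86
  Q = 77
  M = 18 + 24 = 42
  E = 74 − 3·77 − 5·42 = -367
  Z = 82 − 3·86 − 2·(-367) = 558
Change in Z: 558 − 318 = 240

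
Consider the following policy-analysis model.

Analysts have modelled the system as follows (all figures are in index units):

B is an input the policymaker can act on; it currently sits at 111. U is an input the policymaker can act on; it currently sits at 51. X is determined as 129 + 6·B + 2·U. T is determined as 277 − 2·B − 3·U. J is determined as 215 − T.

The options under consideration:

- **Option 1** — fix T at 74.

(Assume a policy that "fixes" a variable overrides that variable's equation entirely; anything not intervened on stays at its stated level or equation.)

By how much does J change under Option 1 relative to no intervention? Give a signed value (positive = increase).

Baseline:
  B = 111
  U = 51
  T = 277 − 2·111 − 3·51 = -98
  J = 215 − (-98) = 313
Option 1 (T := 74):
  B = 111
  U = 51
  T = 74
  J = 215 − 74 = 141
Change in J: 141 − 313 = -172

-172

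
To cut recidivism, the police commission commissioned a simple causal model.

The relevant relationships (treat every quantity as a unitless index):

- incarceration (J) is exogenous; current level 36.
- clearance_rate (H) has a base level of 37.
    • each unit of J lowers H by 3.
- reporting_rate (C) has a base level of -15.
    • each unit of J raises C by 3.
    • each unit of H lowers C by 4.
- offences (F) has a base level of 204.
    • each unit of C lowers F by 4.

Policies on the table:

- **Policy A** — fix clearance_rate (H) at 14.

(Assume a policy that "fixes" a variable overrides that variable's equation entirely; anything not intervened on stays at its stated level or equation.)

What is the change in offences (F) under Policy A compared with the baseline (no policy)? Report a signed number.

Baseline:
  J = 36
  H = 37 − 3·36 = -71
  C = -15 + 3·36 − 4·(-71) = 377
  F = 204 − 4·377 = -1304
Policy A (H := 14):
  J = 36
  H = 14
  C = -15 + 3·36 − 4·14 = 37
  F = 204 − 4·37 = 56
Change in F: 56 − (-1304) = 1360

1360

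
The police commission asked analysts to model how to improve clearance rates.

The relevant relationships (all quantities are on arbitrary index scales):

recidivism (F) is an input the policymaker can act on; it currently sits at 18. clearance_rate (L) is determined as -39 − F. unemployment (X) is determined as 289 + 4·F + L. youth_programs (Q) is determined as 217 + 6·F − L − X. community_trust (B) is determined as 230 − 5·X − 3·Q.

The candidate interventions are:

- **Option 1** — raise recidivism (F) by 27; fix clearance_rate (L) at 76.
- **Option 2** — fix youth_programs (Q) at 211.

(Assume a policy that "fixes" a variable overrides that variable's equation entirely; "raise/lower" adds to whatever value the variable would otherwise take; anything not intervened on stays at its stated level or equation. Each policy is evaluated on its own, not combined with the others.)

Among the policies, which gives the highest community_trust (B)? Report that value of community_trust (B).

Option 1 (F + 27, L := 76):
  F = 18 + 27 = 45
  L = 76
  X = 289 + 4·45 + 76 = 545
  Q = 217 + 6·45 − 76 − 545 = -134
  B = 230 − 5·545 − 3·(-134) = -2093
Option 2 (Q := 211):
  F = 18
  L = -39 − 18 = -57
  X = 289 + 4·18 + (-57) = 304
  Q = 211
  B = 230 − 5·304 − 3·211 = -1923
Comparing — Option 1: B=-2093, Option 2: B=-1923. Highest is -1923 (Option 2).

-1923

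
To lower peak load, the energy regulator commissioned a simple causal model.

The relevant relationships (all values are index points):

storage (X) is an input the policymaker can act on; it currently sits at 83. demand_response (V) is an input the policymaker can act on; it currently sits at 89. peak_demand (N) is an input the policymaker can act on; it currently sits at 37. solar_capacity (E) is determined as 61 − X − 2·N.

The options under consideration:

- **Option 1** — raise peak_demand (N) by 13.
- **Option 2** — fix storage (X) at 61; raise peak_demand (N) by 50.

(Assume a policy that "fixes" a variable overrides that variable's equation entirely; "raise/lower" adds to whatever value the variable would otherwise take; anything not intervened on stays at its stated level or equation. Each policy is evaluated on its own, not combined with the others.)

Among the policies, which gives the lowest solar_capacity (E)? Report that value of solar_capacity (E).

-174

Option 1 (N + 13):
  X = 83
  N = 37 + 13 = 50
  E = 61 − 83 − 2·50 = -122
Option 2 (X := 61, N + 50):
  X = 61
  N = 37 + 50 = 87
  E = 61 − 61 − 2·87 = -174
Comparing — Option 1: E=-122, Option 2: E=-174. Lowest is -174 (Option 2).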